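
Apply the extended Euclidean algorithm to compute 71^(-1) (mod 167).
Extended GCD: 71(40) + 167(-17) = 1. So 71^(-1) ≡ 40 ≡ 40 (mod 167). Verify: 71 × 40 = 2840 ≡ 1 (mod 167)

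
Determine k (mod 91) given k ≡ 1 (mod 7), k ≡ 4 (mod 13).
43

Using the Chinese Remainder Theorem:
M = product of moduli = 91
For equation 1: M_1 = 13, 13 ≡ 6 (mod 7), inverse of 13 mod 7 is 6 (check: 6 × 6 = 36 ≡ 1 (mod 7))
For equation 2: M_2 = 7, 7 ≡ 7 (mod 13), inverse of 7 mod 13 is 2 (check: 7 × 2 = 14 ≡ 1 (mod 13))
Combine: k ≡ Σ r_i×M_i×(M_i⁻¹ mod m_i) = 1×13×6 + 4×7×2 = 78 + 56 = 134
134 mod 91 = 43
k ≡ 43 (mod 91)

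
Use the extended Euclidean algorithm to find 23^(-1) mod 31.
Extended GCD: 23(-4) + 31(3) = 1. So 23^(-1) ≡ 27 ≡ 27 (mod 31). Verify: 23 × 27 = 621 ≡ 1 (mod 31)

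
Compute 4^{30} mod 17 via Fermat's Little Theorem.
16

By Fermat's Little Theorem, a^(p-1) ≡ 1 (mod p) for prime p and gcd(a, p) = 1
Here p = 17, so 4^16 ≡ 1 (mod 17)
We can reduce the exponent: 30 mod 16 = 14
So 4^30 ≡ 4^14 (mod 17)
Computing: 4^14 mod 17 = 16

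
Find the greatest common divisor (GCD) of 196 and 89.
1

Using the Euclidean algorithm:
196 = 2 × 89 + 18
89 = 4 × 18 + 17
18 = 1 × 17 + 1
17 = 17 × 1 + 0

GCD(196, 89) = 1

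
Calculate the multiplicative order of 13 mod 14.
Powers of 13 mod 14: 13^1≡13, 13^2≡1. Order = 2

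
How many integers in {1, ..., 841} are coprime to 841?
812

Prime factorization: 841 = 29^2
Using the formula φ(n) = n × Π(1 - 1/p) for each prime factor p:
φ(841) = 841 × (1 - 1/29)
φ(841) = 812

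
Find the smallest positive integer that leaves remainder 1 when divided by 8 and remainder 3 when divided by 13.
M = 8 × 13 = 104. M₁ = 13, y₁ ≡ 5 (mod 8). M₂ = 8, y₂ ≡ 5 (mod 13). r = 1×13×5 + 3×8×5 ≡ 81 (mod 104). The smallest positive such number is 81.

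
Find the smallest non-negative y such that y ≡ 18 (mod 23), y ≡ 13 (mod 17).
64

Using the Chinese Remainder Theorem:
M = product of moduli = 391
For equation 1: M_1 = 17, 17 ≡ 17 (mod 23), inverse of 17 mod 23 is 19 (check: 17 × 19 = 323 ≡ 1 (mod 23))
For equation 2: M_2 = 23, 23 ≡ 6 (mod 17), inverse of 23 mod 17 is 3 (check: 6 × 3 = 18 ≡ 1 (mod 17))
Combine: y ≡ Σ r_i×M_i×(M_i⁻¹ mod m_i) = 18×17×19 + 13×23×3 = 5814 + 897 = 6711
6711 mod 391 = 64
y ≡ 64 (mod 391)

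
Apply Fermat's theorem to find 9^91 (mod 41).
By Fermat: 9^{40} ≡ 1 (mod 41). 91 = 2×40 + 11. So 9^{91} ≡ 9^{11} ≡ 32 (mod 41)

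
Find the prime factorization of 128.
2^7

Divide by primes starting from smallest:
128 ÷ 2 = 64
64 ÷ 2 = 32
32 ÷ 2 = 16
16 ÷ 2 = 8
8 ÷ 2 = 4
4 ÷ 2 = 2
2 ÷ 2 = 1

128 = 2^7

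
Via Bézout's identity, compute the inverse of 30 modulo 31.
Extended GCD: 30(-1) + 31(1) = 1. So 30^(-1) ≡ 30 ≡ 30 (mod 31). Verify: 30 × 30 = 900 ≡ 1 (mod 31)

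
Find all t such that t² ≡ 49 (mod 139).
The square roots of 49 mod 139 are 7 and 132. Verify: 7² = 49 ≡ 49 (mod 139)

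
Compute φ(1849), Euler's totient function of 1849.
1806

Prime factorization: 1849 = 43^2
Using the formula φ(n) = n × Π(1 - 1/p) for each prime factor p:
φ(1849) = 1849 × (1 - 1/43)
φ(1849) = 1806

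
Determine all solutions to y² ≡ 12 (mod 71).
The square roots of 12 mod 71 are 15 and 56. Verify: 15² = 225 ≡ 12 (mod 71)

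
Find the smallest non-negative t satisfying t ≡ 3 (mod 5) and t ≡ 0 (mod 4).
M = 5 × 4 = 20. M₁ = 4, y₁ ≡ 4 (mod 5). M₂ = 5, y₂ ≡ 1 (mod 4). t = 3×4×4 + 0×5×1 ≡ 8 (mod 20)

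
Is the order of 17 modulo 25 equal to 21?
No, the actual order is 20, not 21.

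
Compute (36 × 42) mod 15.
12

(36 × 42) = 1512
1512 mod 15 = 12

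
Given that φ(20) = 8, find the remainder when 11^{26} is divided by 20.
By Euler: 11^{8} ≡ 1 (mod 20) since gcd(11, 20) = 1. 26 = 3×8 + 2. So 11^{26} ≡ 11^{2} ≡ 1 (mod 20)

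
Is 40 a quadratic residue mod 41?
By Euler's criterion: 40^{20} ≡ 1 (mod 41). Since this equals 1, 40 is a QR.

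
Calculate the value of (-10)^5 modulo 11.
(-10) ≡ 1 (mod 11). 5 = 4 + 1 (binary 101). Repeated squaring mod 11: 1^1 ≡ 1; 1^2 ≡ 1² = 1 ≡ 1; 1^4 ≡ 1² = 1 ≡ 1. Multiply: (-10)^5 ≡ 1^4 × 1^1 ≡ 1 × 1 (mod 11): 1 × 1 = 1 ≡ 1. So (-10)^5 ≡ 1 (mod 11).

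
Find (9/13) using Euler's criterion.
(9/13) = 9^{6} mod 13 = 1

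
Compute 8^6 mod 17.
6 = 4 + 2 (binary 110). Repeated squaring mod 17: 8^1 ≡ 8; 8^2 ≡ 8² = 64 ≡ 13; 8^4 ≡ 13² = 169 ≡ 16. Multiply: 8^6 = 8^4 × 8^2 ≡ 16 × 13 (mod 17): 16 × 13 = 208 ≡ 4. So 8^6 ≡ 4 (mod 17).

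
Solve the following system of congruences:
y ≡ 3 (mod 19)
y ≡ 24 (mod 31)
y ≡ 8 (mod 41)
18376

Using the Chinese Remainder Theorem:
M = product of moduli = 24149
For equation 1: M_1 = 1271, 1271 ≡ 17 (mod 19), inverse of 1271 mod 19 is 9 (check: 17 × 9 = 153 ≡ 1 (mod 19))
For equation 2: M_2 = 779, 779 ≡ 4 (mod 31), inverse of 779 mod 31 is 8 (check: 4 × 8 = 32 ≡ 1 (mod 31))
For equation 3: M_3 = 589, 589 ≡ 15 (mod 41), inverse of 589 mod 41 is 11 (check: 15 × 11 = 165 ≡ 1 (mod 41))
Combine: y ≡ Σ r_i×M_i×(M_i⁻¹ mod m_i) = 3×1271×9 + 24×779×8 + 8×589×11 = 34317 + 149568 + 51832 = 235717
235717 mod 24149 = 18376
y ≡ 18376 (mod 24149)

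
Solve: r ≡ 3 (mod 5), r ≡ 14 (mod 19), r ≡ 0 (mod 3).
M = 5 × 19 × 3 = 285. M₁ = 57, y₁ ≡ 3 (mod 5). M₂ = 15, y₂ ≡ 14 (mod 19). M₃ = 95, y₃ ≡ 2 (mod 3). r = 3×57×3 + 14×15×14 + 0×95×2 ≡ 33 (mod 285)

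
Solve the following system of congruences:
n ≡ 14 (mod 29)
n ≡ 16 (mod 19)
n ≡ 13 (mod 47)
5089

Using the Chinese Remainder Theorem:
M = product of moduli = 25897
For equation 1: M_1 = 893, 893 ≡ 23 (mod 29), inverse of 893 mod 29 is 24 (check: 23 × 24 = 552 ≡ 1 (mod 29))
For equation 2: M_2 = 1363, 1363 ≡ 14 (mod 19), inverse of 1363 mod 19 is 15 (check: 14 × 15 = 210 ≡ 1 (mod 19))
For equation 3: M_3 = 551, 551 ≡ 34 (mod 47), inverse of 551 mod 47 is 18 (check: 34 × 18 = 612 ≡ 1 (mod 47))
Combine: n ≡ Σ r_i×M_i×(M_i⁻¹ mod m_i) = 14×893×24 + 16×1363×15 + 13×551×18 = 300048 + 327120 + 128934 = 756102
756102 mod 25897 = 5089
n ≡ 5089 (mod 25897)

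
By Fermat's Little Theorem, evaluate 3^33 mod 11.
By Fermat: 3^{10} ≡ 1 (mod 11). 33 = 3×10 + 3. So 3^{33} ≡ 3^{3} ≡ 5 (mod 11)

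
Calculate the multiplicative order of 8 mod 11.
Powers of 8 mod 11: 8^1≡8, 8^2≡9, 8^3≡6, 8^4≡4, 8^5≡10, 8^6≡3, 8^7≡2, 8^8≡5, 8^9≡7, 8^10≡1. Order = 10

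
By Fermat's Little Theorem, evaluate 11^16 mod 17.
By Fermat's Little Theorem, 11^{16} ≡ 1 (mod 17) since 17 is prime and gcd(11, 17) = 1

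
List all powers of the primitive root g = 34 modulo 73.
g^1, g^2, ..., g^{72} mod 73: {34, 61, 30, 71, 5, 24, 13, 4, 63, 25, 47, 65, 20, 23, 52, 16, 33, 27, 42, 41, 7, 19, 62, 64, 59, 35, 22, 18, 28, 3, 29, 37, 17, 67, 15, 72, 39, 12, 43, 2, 68, 49, 60, 69, 10, 48, 26, 8, 53, 50, 21, 57, 40, 46, 31, 32, 66, 54, 11, 9, 14, 38, 51, 55, 45, 70, 44, 36, 56, 6, 58, 1}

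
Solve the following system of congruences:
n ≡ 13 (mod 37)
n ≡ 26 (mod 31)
1049

Using the Chinese Remainder Theorem:
M = product of moduli = 1147
For equation 1: M_1 = 31, 31 ≡ 31 (mod 37), inverse of 31 mod 37 is 6 (check: 31 × 6 = 186 ≡ 1 (mod 37))
For equation 2: M_2 = 37, 37 ≡ 6 (mod 31), inverse of 37 mod 31 is 26 (check: 6 × 26 = 156 ≡ 1 (mod 31))
Combine: n ≡ Σ r_i×M_i×(M_i⁻¹ mod m_i) = 13×31×6 + 26×37×26 = 2418 + 25012 = 27430
27430 mod 1147 = 1049
n ≡ 1049 (mod 1147)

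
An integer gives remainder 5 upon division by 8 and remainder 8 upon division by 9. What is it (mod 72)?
M = 8 × 9 = 72. M₁ = 9, y₁ ≡ 1 (mod 8). M₂ = 8, y₂ ≡ 8 (mod 9). m = 5×9×1 + 8×8×8 ≡ 53 (mod 72). The smallest positive such number is 53.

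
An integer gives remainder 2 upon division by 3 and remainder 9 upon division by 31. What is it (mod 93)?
M = 3 × 31 = 93. M₁ = 31, y₁ ≡ 1 (mod 3). M₂ = 3, y₂ ≡ 21 (mod 31). y = 2×31×1 + 9×3×21 ≡ 71 (mod 93). The smallest positive such number is 71.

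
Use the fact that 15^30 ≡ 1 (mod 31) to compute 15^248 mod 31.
By Fermat: 15^{30} ≡ 1 (mod 31). 248 ≡ 8 (mod 30). So 15^{248} ≡ 15^{8} ≡ 4 (mod 31)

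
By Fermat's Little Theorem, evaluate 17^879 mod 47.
By Fermat: 17^{46} ≡ 1 (mod 47). 879 ≡ 5 (mod 46). So 17^{879} ≡ 17^{5} ≡ 34 (mod 47)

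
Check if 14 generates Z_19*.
p - 1 = 18 has prime divisors 2, 3. Check 14^(18/q) mod 19 for each: 14^(18/2) = 14^9 ≡ 18, 14^(18/3) = 14^6 ≡ 7 (mod 19). None of these is 1, so 14 has order 18 = φ(19), so it is a primitive root mod 19.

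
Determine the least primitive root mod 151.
p - 1 = 150 has prime divisors 2, 3, 5. h is a primitive root mod 151 iff h^(150/q) ≢ 1 (mod 151) for each such q.
h = 2: 2^75 ≡ 1, 2^50 ≡ 32, 2^30 ≡ 1 (mod 151); 2^75 ≡ 1, so not a primitive root.
h = 3: 3^75 ≡ 150, 3^50 ≡ 1, 3^30 ≡ 59 (mod 151); 3^50 ≡ 1, so not a primitive root.
h = 4: 4^75 ≡ 1, 4^50 ≡ 118, 4^30 ≡ 1 (mod 151); 4^75 ≡ 1, so not a primitive root.
h = 5: 5^75 ≡ 1, 5^50 ≡ 32, 5^30 ≡ 8 (mod 151); 5^75 ≡ 1, so not a primitive root.
h = 6: 6^75 ≡ 150, 6^50 ≡ 32, 6^30 ≡ 59 (mod 151); none is 1, so 6 has order 150 and is a primitive root.
The smallest primitive root mod 151 is g = 6.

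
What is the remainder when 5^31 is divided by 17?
Using Fermat: 5^{16} ≡ 1 (mod 17). 31 ≡ 15 (mod 16). So 5^{31} ≡ 5^{15} ≡ 7 (mod 17)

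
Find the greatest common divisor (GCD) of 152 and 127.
1

Using the Euclidean algorithm:
152 = 1 × 127 + 25
127 = 5 × 25 + 2
25 = 12 × 2 + 1
2 = 2 × 1 + 0

GCD(152, 127) = 1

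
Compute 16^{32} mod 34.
18

Using successive squaring:
Binary expansion of 32: 100000
Powers of 16 mod 34 (each is the square of the previous):
  16^1 ≡ 16 (mod 34)
  16^2 ≡ 16² = 256 ≡ 18 (mod 34)
  16^4 ≡ 18² = 324 ≡ 18 (mod 34)
  16^8 ≡ 18² = 324 ≡ 18 (mod 34)
  16^16 ≡ 18² = 324 ≡ 18 (mod 34)
  16^32 ≡ 18² = 324 ≡ 18 (mod 34)
32 is a power of 2, so 16^32 is the last square: ≡ 18 (mod 34)
Result: 16^32 ≡ 18 (mod 34)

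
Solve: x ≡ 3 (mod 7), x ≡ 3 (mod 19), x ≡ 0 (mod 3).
M = 7 × 19 × 3 = 399. M₁ = 57, y₁ ≡ 1 (mod 7). M₂ = 21, y₂ ≡ 10 (mod 19). M₃ = 133, y₃ ≡ 1 (mod 3). x = 3×57×1 + 3×21×10 + 0×133×1 ≡ 3 (mod 399)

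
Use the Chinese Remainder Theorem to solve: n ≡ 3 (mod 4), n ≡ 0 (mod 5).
M = 4 × 5 = 20. M₁ = 5, y₁ ≡ 1 (mod 4). M₂ = 4, y₂ ≡ 4 (mod 5). n = 3×5×1 + 0×4×4 ≡ 15 (mod 20)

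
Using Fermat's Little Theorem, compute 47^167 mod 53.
By Fermat: 47^{52} ≡ 1 (mod 53). 167 = 3×52 + 11. So 47^{167} ≡ 47^{11} ≡ 28 (mod 53)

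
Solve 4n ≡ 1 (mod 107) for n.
27

Using Extended Euclidean Algorithm:
gcd(4, 107) = 1
Bezout coefficients: 4 × 27 + 107 × -1 = 1
So 4 × 27 ≡ 1 (mod 107)
The inverse is 27 mod 107 = 27
Verification: 4 × 27 = 108 = 1 × 107 + 1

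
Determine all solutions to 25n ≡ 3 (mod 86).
7

Since gcd(25, 86) = 1 divides 3, a solution exists.
Multiply both sides by the inverse of 25 mod 86:
  25^(-1) mod 86 = 31
  x ≡ 31 × 3 ≡ 93 ≡ 7 (mod 86)
Verification: 25 × 7 = 175 = 2 × 86 + 3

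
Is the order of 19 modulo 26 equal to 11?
No, the actual order is 12, not 11.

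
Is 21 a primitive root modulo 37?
No

To verify, check if 21^(36/q) ≢ 1 (mod 37) for each prime divisor q of 36
Divisors of 36 = 36: [1, 2, 3, 4, 6, 9, 12, 18, 36]
  21^(36/2) = 21^18 ≡ 1 (mod 37)
  21^(36/3) = 21^12 ≡ 26 (mod 37)
Conclusion: 21 is not a primitive root modulo 37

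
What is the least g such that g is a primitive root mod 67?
p - 1 = 66 has prime divisors 2, 3, 11. h is a primitive root mod 67 iff h^(66/q) ≢ 1 (mod 67) for each such q.
h = 2: 2^33 ≡ 66, 2^22 ≡ 37, 2^6 ≡ 64 (mod 67); none is 1, so 2 has order 66 and is a primitive root.
The smallest primitive root mod 67 is g = 2.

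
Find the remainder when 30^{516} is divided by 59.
By Fermat: 30^{58} ≡ 1 (mod 59). 516 = 8×58 + 52. So 30^{516} ≡ 30^{52} ≡ 5 (mod 59)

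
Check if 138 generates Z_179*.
p - 1 = 178 has prime divisors 2, 89. Check 138^(178/q) mod 179 for each: 138^(178/2) = 138^89 ≡ 1, 138^(178/89) = 138^2 ≡ 70 (mod 179). Since 138^89 ≡ 1 (mod 179), the order of 138 divides 89 (in fact the order is 89) ≠ 178, so it is not a primitive root.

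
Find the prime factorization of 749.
7 × 107

Divide by primes starting from smallest:
749 ÷ 7 = 107
107 ÷ 107 = 1

749 = 7 × 107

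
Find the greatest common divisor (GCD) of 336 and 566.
2

Using the Euclidean algorithm:
336 = 0 × 566 + 336
566 = 1 × 336 + 230
336 = 1 × 230 + 106
230 = 2 × 106 + 18
106 = 5 × 18 + 16
18 = 1 × 16 + 2
16 = 8 × 2 + 0

GCD(336, 566) = 2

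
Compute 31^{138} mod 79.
18

Using successive squaring:
Binary expansion of 138: 10001010
Powers of 31 mod 79 (each is the square of the previous):
  31^1 ≡ 31 (mod 79)
  31^2 ≡ 31² = 961 ≡ 13 (mod 79)
  31^4 ≡ 13² = 169 ≡ 11 (mod 79)
  31^8 ≡ 11² = 121 ≡ 42 (mod 79)
  31^16 ≡ 42² = 1764 ≡ 26 (mod 79)
  31^32 ≡ 26² = 676 ≡ 44 (mod 79)
  31^64 ≡ 44² = 1936 ≡ 40 (mod 79)
  31^128 ≡ 40² = 1600 ≡ 20 (mod 79)
138 = 128 + 8 + 2, so 31^138 = 31^128 × 31^8 × 31^2 ≡ 20 × 42 × 13 (mod 79)
Multiplying step by step:
  20 × 42 = 840 ≡ 50 (mod 79)
  50 × 13 = 650 ≡ 18 (mod 79)
Result: 31^138 ≡ 18 (mod 79)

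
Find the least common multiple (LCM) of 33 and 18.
198

First find GCD(33, 18) using the Euclidean algorithm:
33 = 1 × 18 + 15
18 = 1 × 15 + 3
15 = 5 × 3 + 0
GCD(33, 18) = 3

LCM formula: LCM(a, b) = (a × b) / GCD(a, b)
LCM(33, 18) = (33 × 18) / 3
LCM(33, 18) = 594 / 3
LCM(33, 18) = 198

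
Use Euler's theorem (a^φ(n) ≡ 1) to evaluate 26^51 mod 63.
By Euler: 26^{36} ≡ 1 (mod 63) since gcd(26, 63) = 1. 51 = 1×36 + 15. So 26^{51} ≡ 26^{15} ≡ 62 (mod 63)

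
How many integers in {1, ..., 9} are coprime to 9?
6

Prime factorization: 9 = 3^2
Using the formula φ(n) = n × Π(1 - 1/p) for each prime factor p:
φ(9) = 9 × (1 - 1/3)
φ(9) = 6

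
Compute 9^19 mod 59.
Using repeated squaring. 19 = 16 + 2 + 1 (binary 10011). Repeated squaring mod 59: 9^1 ≡ 9; 9^2 ≡ 9² = 81 ≡ 22; 9^4 ≡ 22² = 484 ≡ 12; 9^8 ≡ 12² = 144 ≡ 26; 9^16 ≡ 26² = 676 ≡ 27. Multiply: 9^19 = 9^16 × 9^2 × 9^1 ≡ 27 × 22 × 9 (mod 59): 27 × 22 = 594 ≡ 4; 4 × 9 = 36 ≡ 36. So 9^19 ≡ 36 (mod 59).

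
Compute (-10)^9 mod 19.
(-10) ≡ 9 (mod 19). 9 = 8 + 1 (binary 1001). Repeated squaring mod 19: 9^1 ≡ 9; 9^2 ≡ 9² = 81 ≡ 5; 9^4 ≡ 5² = 25 ≡ 6; 9^8 ≡ 6² = 36 ≡ 17. Multiply: (-10)^9 ≡ 9^8 × 9^1 ≡ 17 × 9 (mod 19): 17 × 9 = 153 ≡ 1. So (-10)^9 ≡ 1 (mod 19).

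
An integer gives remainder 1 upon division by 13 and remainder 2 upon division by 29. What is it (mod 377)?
M = 13 × 29 = 377. M₁ = 29, y₁ ≡ 9 (mod 13). M₂ = 13, y₂ ≡ 9 (mod 29). y = 1×29×9 + 2×13×9 ≡ 118 (mod 377). The smallest positive such number is 118.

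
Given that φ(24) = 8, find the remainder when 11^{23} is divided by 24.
By Euler: 11^{8} ≡ 1 (mod 24) since gcd(11, 24) = 1. 23 = 2×8 + 7. So 11^{23} ≡ 11^{7} ≡ 11 (mod 24)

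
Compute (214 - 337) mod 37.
25

(214 - 337) = -123
-123 mod 37 = 25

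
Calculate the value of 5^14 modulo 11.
Using Fermat: 5^{10} ≡ 1 (mod 11). 14 ≡ 4 (mod 10). So 5^{14} ≡ 5^{4} ≡ 9 (mod 11)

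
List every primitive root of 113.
Primitive roots mod 113: {3, 5, 6, 10, 12, 17, 19, 20, 21, 23, 24, 27, 29, 33, 34, 37, 38, 39, 43, 45, 46, 47, 54, 55, 58, 59, 66, 67, 68, 70, 74, 75, 76, 79, 80, 84, 86, 89, 90, 92, 93, 94, 96, 101, 103, 107, 108, 110}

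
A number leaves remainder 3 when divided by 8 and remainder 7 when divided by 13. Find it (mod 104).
M = 8 × 13 = 104. M₁ = 13, y₁ ≡ 5 (mod 8). M₂ = 8, y₂ ≡ 5 (mod 13). z = 3×13×5 + 7×8×5 ≡ 59 (mod 104)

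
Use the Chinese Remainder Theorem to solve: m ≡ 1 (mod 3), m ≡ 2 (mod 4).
M = 3 × 4 = 12. M₁ = 4, y₁ ≡ 1 (mod 3). M₂ = 3, y₂ ≡ 3 (mod 4). m = 1×4×1 + 2×3×3 ≡ 10 (mod 12)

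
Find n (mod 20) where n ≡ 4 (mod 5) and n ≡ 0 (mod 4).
M = 5 × 4 = 20. M₁ = 4, y₁ ≡ 4 (mod 5). M₂ = 5, y₂ ≡ 1 (mod 4). n = 4×4×4 + 0×5×1 ≡ 4 (mod 20)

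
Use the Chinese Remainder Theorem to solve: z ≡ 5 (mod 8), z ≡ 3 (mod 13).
M = 8 × 13 = 104. M₁ = 13, y₁ ≡ 5 (mod 8). M₂ = 8, y₂ ≡ 5 (mod 13). z = 5×13×5 + 3×8×5 ≡ 29 (mod 104)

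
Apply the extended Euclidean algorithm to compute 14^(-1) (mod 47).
Extended GCD: 14(-10) + 47(3) = 1. So 14^(-1) ≡ 37 ≡ 37 (mod 47). Verify: 14 × 37 = 518 ≡ 1 (mod 47)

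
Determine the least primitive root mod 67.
p - 1 = 66 has prime divisors 2, 3, 11. h is a primitive root mod 67 iff h^(66/q) ≢ 1 (mod 67) for each such q.
h = 2: 2^33 ≡ 66, 2^22 ≡ 37, 2^6 ≡ 64 (mod 67); none is 1, so 2 has order 66 and is a primitive root.
The smallest primitive root mod 67 is g = 2.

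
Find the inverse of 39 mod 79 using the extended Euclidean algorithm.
Extended GCD: 39(-2) + 79(1) = 1. So 39^(-1) ≡ 77 ≡ 77 (mod 79). Verify: 39 × 77 = 3003 ≡ 1 (mod 79)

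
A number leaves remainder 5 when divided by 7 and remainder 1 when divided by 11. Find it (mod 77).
M = 7 × 11 = 77. M₁ = 11, y₁ ≡ 2 (mod 7). M₂ = 7, y₂ ≡ 8 (mod 11). r = 5×11×2 + 1×7×8 ≡ 12 (mod 77)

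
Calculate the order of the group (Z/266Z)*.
108

Prime factorization: 266 = 2 × 7 × 19
Using the formula φ(n) = n × Π(1 - 1/p) for each prime factor p:
φ(266) = 266 × (1 - 1/2) × (1 - 1/7) × (1 - 1/19)
φ(266) = 108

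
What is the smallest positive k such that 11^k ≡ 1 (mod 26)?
Powers of 11 mod 26: 11^1≡11, 11^2≡17, 11^3≡5, 11^4≡3, 11^5≡7, 11^6≡25, 11^7≡15, 11^8≡9, 11^9≡21, 11^10≡23, 11^11≡19, 11^12≡1. Order = 12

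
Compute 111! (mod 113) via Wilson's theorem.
(112)! = (111)! × (112) ≡ -1 (mod 113). So (111)! ≡ -1 × (112)^(-1) ≡ (-1)×(-1) = 1 (mod 113)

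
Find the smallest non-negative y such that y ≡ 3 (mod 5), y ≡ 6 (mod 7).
13

Using the Chinese Remainder Theorem:
M = product of moduli = 35
For equation 1: M_1 = 7, 7 ≡ 2 (mod 5), inverse of 7 mod 5 is 3 (check: 2 × 3 = 6 ≡ 1 (mod 5))
For equation 2: M_2 = 5, 5 ≡ 5 (mod 7), inverse of 5 mod 7 is 3 (check: 5 × 3 = 15 ≡ 1 (mod 7))
Combine: y ≡ Σ r_i×M_i×(M_i⁻¹ mod m_i) = 3×7×3 + 6×5×3 = 63 + 90 = 153
153 mod 35 = 13
y ≡ 13 (mod 35)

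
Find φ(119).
96

Prime factorization: 119 = 7 × 17
Using the formula φ(n) = n × Π(1 - 1/p) for each prime factor p:
φ(119) = 119 × (1 - 1/7) × (1 - 1/17)
φ(119) = 96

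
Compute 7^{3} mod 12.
7

Using successive squaring:
Binary expansion of 3: 11
Powers of 7 mod 12 (each is the square of the previous):
  7^1 ≡ 7 (mod 12)
  7^2 ≡ 7² = 49 ≡ 1 (mod 12)
3 = 2 + 1, so 7^3 = 7^2 × 7^1 ≡ 1 × 7 (mod 12)
Multiplying step by step:
  1 × 7 = 7 ≡ 7 (mod 12)
Result: 7^3 ≡ 7 (mod 12)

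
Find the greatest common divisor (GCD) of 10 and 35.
5

Using the Euclidean algorithm:
10 = 0 × 35 + 10
35 = 3 × 10 + 5
10 = 2 × 5 + 0

GCD(10, 35) = 5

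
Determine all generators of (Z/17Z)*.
Primitive roots mod 17: {3, 5, 6, 7, 10, 11, 12, 14}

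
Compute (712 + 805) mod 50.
17

(712 + 805) = 1517
1517 mod 50 = 17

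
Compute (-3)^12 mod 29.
Using repeated squaring. (-3) ≡ 26 (mod 29). 12 = 8 + 4 (binary 1100). Repeated squaring mod 29: 26^1 ≡ 26; 26^2 ≡ 26² = 676 ≡ 9; 26^4 ≡ 9² = 81 ≡ 23; 26^8 ≡ 23² = 529 ≡ 7. Multiply: (-3)^12 ≡ 26^8 × 26^4 ≡ 7 × 23 (mod 29): 7 × 23 = 161 ≡ 16. So (-3)^12 ≡ 16 (mod 29).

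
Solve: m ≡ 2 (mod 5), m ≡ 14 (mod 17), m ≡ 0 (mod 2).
M = 5 × 17 × 2 = 170. M₁ = 34, y₁ ≡ 4 (mod 5). M₂ = 10, y₂ ≡ 12 (mod 17). M₃ = 85, y₃ ≡ 1 (mod 2). m = 2×34×4 + 14×10×12 + 0×85×1 ≡ 82 (mod 170)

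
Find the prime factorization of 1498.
2 × 7 × 107

Divide by primes starting from smallest:
1498 ÷ 2 = 749
749 ÷ 7 = 107
107 ÷ 107 = 1

1498 = 2 × 7 × 107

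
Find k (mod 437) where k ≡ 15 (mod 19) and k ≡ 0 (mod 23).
M = 19 × 23 = 437. M₁ = 23, y₁ ≡ 5 (mod 19). M₂ = 19, y₂ ≡ 17 (mod 23). k = 15×23×5 + 0×19×17 ≡ 414 (mod 437)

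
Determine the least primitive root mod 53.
p - 1 = 52 has prime divisors 2, 13. h is a primitive root mod 53 iff h^(52/q) ≢ 1 (mod 53) for each such q.
h = 2: 2^26 ≡ 52, 2^4 ≡ 16 (mod 53); none is 1, so 2 has order 52 and is a primitive root.
The smallest primitive root mod 53 is g = 2.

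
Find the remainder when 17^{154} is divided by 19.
By Fermat: 17^{18} ≡ 1 (mod 19). 154 = 8×18 + 10. So 17^{154} ≡ 17^{10} ≡ 17 (mod 19)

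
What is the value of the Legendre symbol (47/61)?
(47/61) = 47^{30} mod 61 = 1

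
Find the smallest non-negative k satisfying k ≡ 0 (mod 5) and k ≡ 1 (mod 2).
M = 5 × 2 = 10. M₁ = 2, y₁ ≡ 3 (mod 5). M₂ = 5, y₂ ≡ 1 (mod 2). k = 0×2×3 + 1×5×1 ≡ 5 (mod 10)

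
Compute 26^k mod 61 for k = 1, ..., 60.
g^1, g^2, ..., g^{60} mod 61: {26, 5, 8, 25, 40, 3, 17, 15, 24, 14, 59, 9, 51, 45, 11, 42, 55, 27, 31, 13, 33, 4, 43, 20, 32, 39, 38, 12, 7, 60, 35, 56, 53, 36, 21, 58, 44, 46, 37, 47, 2, 52, 10, 16, 50, 19, 6, 34, 30, 48, 28, 57, 18, 41, 29, 22, 23, 49, 54, 1}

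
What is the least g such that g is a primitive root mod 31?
p - 1 = 30 has prime divisors 2, 3, 5. h is a primitive root mod 31 iff h^(30/q) ≢ 1 (mod 31) for each such q.
h = 2: 2^15 ≡ 1, 2^10 ≡ 1, 2^6 ≡ 2 (mod 31); 2^15 ≡ 1, so not a primitive root.
h = 3: 3^15 ≡ 30, 3^10 ≡ 25, 3^6 ≡ 16 (mod 31); none is 1, so 3 has order 30 and is a primitive root.
The smallest primitive root mod 31 is g = 3.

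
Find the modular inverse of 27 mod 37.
27^(-1) ≡ 11 (mod 37). Verification: 27 × 11 = 297 ≡ 1 (mod 37)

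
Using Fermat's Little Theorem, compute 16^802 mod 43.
By Fermat: 16^{42} ≡ 1 (mod 43). 802 ≡ 4 (mod 42). So 16^{802} ≡ 16^{4} ≡ 4 (mod 43)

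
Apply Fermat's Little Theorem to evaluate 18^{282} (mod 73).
8

By Fermat's Little Theorem, a^(p-1) ≡ 1 (mod p) for prime p and gcd(a, p) = 1
Here p = 73, so 18^72 ≡ 1 (mod 73)
We can reduce the exponent: 282 mod 72 = 66
So 18^282 ≡ 18^66 (mod 73)
Computing: 18^66 mod 73 = 8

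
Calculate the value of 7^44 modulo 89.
Using repeated squaring. 44 = 32 + 8 + 4 (binary 101100). Repeated squaring mod 89: 7^1 ≡ 7; 7^2 ≡ 7² = 49 ≡ 49; 7^4 ≡ 49² = 2401 ≡ 87; 7^8 ≡ 87² = 7569 ≡ 4; 7^16 ≡ 4² = 16 ≡ 16; 7^32 ≡ 16² = 256 ≡ 78. Multiply: 7^44 = 7^32 × 7^8 × 7^4 ≡ 78 × 4 × 87 (mod 89): 78 × 4 = 312 ≡ 45; 45 × 87 = 3915 ≡ 88. So 7^44 ≡ 88 (mod 89).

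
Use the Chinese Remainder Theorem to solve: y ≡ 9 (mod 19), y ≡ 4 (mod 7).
123

Using the Chinese Remainder Theorem:
M = product of moduli = 133
For equation 1: M_1 = 7, 7 ≡ 7 (mod 19), inverse of 7 mod 19 is 11 (check: 7 × 11 = 77 ≡ 1 (mod 19))
For equation 2: M_2 = 19, 19 ≡ 5 (mod 7), inverse of 19 mod 7 is 3 (check: 5 × 3 = 15 ≡ 1 (mod 7))
Combine: y ≡ Σ r_i×M_i×(M_i⁻¹ mod m_i) = 9×7×11 + 4×19×3 = 693 + 228 = 921
921 mod 133 = 123
y ≡ 123 (mod 133)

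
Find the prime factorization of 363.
3 × 11^2

Divide by primes starting from smallest:
363 ÷ 3 = 121
121 ÷ 11 = 11
11 ÷ 11 = 1

363 = 3 × 11^2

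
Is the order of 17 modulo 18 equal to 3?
No, the actual order is 2, not 3.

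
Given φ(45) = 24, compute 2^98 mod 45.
By Euler: 2^{24} ≡ 1 (mod 45) since gcd(2, 45) = 1. 98 = 4×24 + 2. So 2^{98} ≡ 2^{2} ≡ 4 (mod 45)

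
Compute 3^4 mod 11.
4 = 4 (binary 100). Repeated squaring mod 11: 3^1 ≡ 3; 3^2 ≡ 3² = 9 ≡ 9; 3^4 ≡ 9² = 81 ≡ 4. So 3^4 ≡ 4 (mod 11).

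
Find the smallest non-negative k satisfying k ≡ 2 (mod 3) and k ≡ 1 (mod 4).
M = 3 × 4 = 12. M₁ = 4, y₁ ≡ 1 (mod 3). M₂ = 3, y₂ ≡ 3 (mod 4). k = 2×4×1 + 1×3×3 ≡ 5 (mod 12)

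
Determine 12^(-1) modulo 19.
12^(-1) ≡ 8 (mod 19). Verification: 12 × 8 = 96 ≡ 1 (mod 19)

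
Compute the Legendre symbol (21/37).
(21/37) = 21^{18} mod 37 = 1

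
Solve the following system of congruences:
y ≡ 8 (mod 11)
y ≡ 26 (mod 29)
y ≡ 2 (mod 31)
1273

Using the Chinese Remainder Theorem:
M = product of moduli = 9889
For equation 1: M_1 = 899, 899 ≡ 8 (mod 11), inverse of 899 mod 11 is 7 (check: 8 × 7 = 56 ≡ 1 (mod 11))
For equation 2: M_2 = 341, 341 ≡ 22 (mod 29), inverse of 341 mod 29 is 4 (check: 22 × 4 = 88 ≡ 1 (mod 29))
For equation 3: M_3 = 319, 319 ≡ 9 (mod 31), inverse of 319 mod 31 is 7 (check: 9 × 7 = 63 ≡ 1 (mod 31))
Combine: y ≡ Σ r_i×M_i×(M_i⁻¹ mod m_i) = 8×899×7 + 26×341×4 + 2×319×7 = 50344 + 35464 + 4466 = 90274
90274 mod 9889 = 1273
y ≡ 1273 (mod 9889)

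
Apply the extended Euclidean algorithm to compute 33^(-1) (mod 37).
Extended GCD: 33(9) + 37(-8) = 1. So 33^(-1) ≡ 9 ≡ 9 (mod 37). Verify: 33 × 9 = 297 ≡ 1 (mod 37)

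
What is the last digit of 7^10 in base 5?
7 ≡ 2 (mod 5). 10 = 8 + 2 (binary 1010). Repeated squaring mod 5: 2^1 ≡ 2; 2^2 ≡ 2² = 4 ≡ 4; 2^4 ≡ 4² = 16 ≡ 1; 2^8 ≡ 1² = 1 ≡ 1. Multiply: 7^10 ≡ 2^8 × 2^2 ≡ 1 × 4 (mod 5): 1 × 4 = 4 ≡ 4. So 7^10 ≡ 4 (mod 5).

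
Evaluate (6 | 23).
(6/23) = 6^{11} mod 23 = 1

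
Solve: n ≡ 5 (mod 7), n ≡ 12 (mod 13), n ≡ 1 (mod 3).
M = 7 × 13 × 3 = 273. M₁ = 39, y₁ ≡ 2 (mod 7). M₂ = 21, y₂ ≡ 5 (mod 13). M₃ = 91, y₃ ≡ 1 (mod 3). n = 5×39×2 + 12×21×5 + 1×91×1 ≡ 103 (mod 273)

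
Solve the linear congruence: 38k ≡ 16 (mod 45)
17

Since gcd(38, 45) = 1 divides 16, a solution exists.
Multiply both sides by the inverse of 38 mod 45:
  38^(-1) mod 45 = 32
  x ≡ 32 × 16 ≡ 512 ≡ 17 (mod 45)
Verification: 38 × 17 = 646 = 14 × 45 + 16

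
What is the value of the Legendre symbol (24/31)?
(24/31) = 24^{15} mod 31 = -1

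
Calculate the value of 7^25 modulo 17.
Using Fermat: 7^{16} ≡ 1 (mod 17). 25 ≡ 9 (mod 16). So 7^{25} ≡ 7^{9} ≡ 10 (mod 17)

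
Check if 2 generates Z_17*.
p - 1 = 16 has prime divisors 2. Check 2^(16/q) mod 17 for each: 2^(16/2) = 2^8 ≡ 1 (mod 17). Since 2^8 ≡ 1 (mod 17), the order of 2 divides 8 (in fact the order is 8) ≠ 16, so it is not a primitive root.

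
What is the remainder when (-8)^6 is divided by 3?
(-8) ≡ 1 (mod 3). 6 = 4 + 2 (binary 110). Repeated squaring mod 3: 1^1 ≡ 1; 1^2 ≡ 1² = 1 ≡ 1; 1^4 ≡ 1² = 1 ≡ 1. Multiply: (-8)^6 ≡ 1^4 × 1^2 ≡ 1 × 1 (mod 3): 1 × 1 = 1 ≡ 1. So (-8)^6 ≡ 1 (mod 3).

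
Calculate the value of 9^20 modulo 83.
Using repeated squaring. 20 = 16 + 4 (binary 10100). Repeated squaring mod 83: 9^1 ≡ 9; 9^2 ≡ 9² = 81 ≡ 81; 9^4 ≡ 81² = 6561 ≡ 4; 9^8 ≡ 4² = 16 ≡ 16; 9^16 ≡ 16² = 256 ≡ 7. Multiply: 9^20 = 9^16 × 9^4 ≡ 7 × 4 (mod 83): 7 × 4 = 28 ≡ 28. So 9^20 ≡ 28 (mod 83).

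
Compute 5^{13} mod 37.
13

Using successive squaring:
Binary expansion of 13: 1101
Powers of 5 mod 37 (each is the square of the previous):
  5^1 ≡ 5 (mod 37)
  5^2 ≡ 5² = 25 ≡ 25 (mod 37)
  5^4 ≡ 25² = 625 ≡ 33 (mod 37)
  5^8 ≡ 33² = 1089 ≡ 16 (mod 37)
13 = 8 + 4 + 1, so 5^13 = 5^8 × 5^4 × 5^1 ≡ 16 × 33 × 5 (mod 37)
Multiplying step by step:
  16 × 33 = 528 ≡ 10 (mod 37)
  10 × 5 = 50 ≡ 13 (mod 37)
Result: 5^13 ≡ 13 (mod 37)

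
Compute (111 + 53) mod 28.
24

(111 + 53) = 164
164 mod 28 = 24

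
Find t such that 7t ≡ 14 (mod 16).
2

Since gcd(7, 16) = 1 divides 14, a solution exists.
Multiply both sides by the inverse of 7 mod 16:
  7^(-1) mod 16 = 7
  x ≡ 7 × 14 ≡ 98 ≡ 2 (mod 16)
Verification: 7 × 2 = 14 = 0 × 16 + 14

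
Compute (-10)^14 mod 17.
Using repeated squaring. (-10) ≡ 7 (mod 17). 14 = 8 + 4 + 2 (binary 1110). Repeated squaring mod 17: 7^1 ≡ 7; 7^2 ≡ 7² = 49 ≡ 15; 7^4 ≡ 15² = 225 ≡ 4; 7^8 ≡ 4² = 16 ≡ 16. Multiply: (-10)^14 ≡ 7^8 × 7^4 × 7^2 ≡ 16 × 4 × 15 (mod 17): 16 × 4 = 64 ≡ 13; 13 × 15 = 195 ≡ 8. So (-10)^14 ≡ 8 (mod 17).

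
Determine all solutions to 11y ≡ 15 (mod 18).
3

Since gcd(11, 18) = 1 divides 15, a solution exists.
Multiply both sides by the inverse of 11 mod 18:
  11^(-1) mod 18 = 5
  x ≡ 5 × 15 ≡ 75 ≡ 3 (mod 18)
Verification: 11 × 3 = 33 = 1 × 18 + 15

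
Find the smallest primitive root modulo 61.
2

A primitive root g modulo p has order p-1 = 60
Prime divisors of 60: [2, 3, 5]
g is a primitive root iff g^(60/q) ≢ 1 (mod 61) for each prime divisor q
Testing small values:
  g = 2: 2^30 ≡ 60, 2^20 ≡ 47, 2^12 ≡ 9 (mod 61) → none is 1, primitive root!
The smallest primitive root is 2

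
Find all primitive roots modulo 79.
Primitive roots mod 79: {3, 6, 7, 28, 29, 30, 34, 35, 37, 39, 43, 47, 48, 53, 54, 59, 60, 63, 66, 68, 70, 74, 75, 77}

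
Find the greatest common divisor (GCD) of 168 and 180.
12

Using the Euclidean algorithm:
168 = 0 × 180 + 168
180 = 1 × 168 + 12
168 = 14 × 12 + 0

GCD(168, 180) = 12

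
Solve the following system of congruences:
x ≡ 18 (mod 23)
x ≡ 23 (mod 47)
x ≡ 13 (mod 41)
16003

Using the Chinese Remainder Theorem:
M = product of moduli = 44321
For equation 1: M_1 = 1927, 1927 ≡ 18 (mod 23), inverse of 1927 mod 23 is 9 (check: 18 × 9 = 162 ≡ 1 (mod 23))
For equation 2: M_2 = 943, 943 ≡ 3 (mod 47), inverse of 943 mod 47 is 16 (check: 3 × 16 = 48 ≡ 1 (mod 47))
For equation 3: M_3 = 1081, 1081 ≡ 15 (mod 41), inverse of 1081 mod 41 is 11 (check: 15 × 11 = 165 ≡ 1 (mod 41))
Combine: x ≡ Σ r_i×M_i×(M_i⁻¹ mod m_i) = 18×1927×9 + 23×943×16 + 13×1081×11 = 312174 + 347024 + 154583 = 813781
813781 mod 44321 = 16003
x ≡ 16003 (mod 44321)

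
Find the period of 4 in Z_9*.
Powers of 4 mod 9: 4^1≡4, 4^2≡7, 4^3≡1. Order = 3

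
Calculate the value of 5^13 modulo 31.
Using repeated squaring. 13 = 8 + 4 + 1 (binary 1101). Repeated squaring mod 31: 5^1 ≡ 5; 5^2 ≡ 5² = 25 ≡ 25; 5^4 ≡ 25² = 625 ≡ 5; 5^8 ≡ 5² = 25 ≡ 25. Multiply: 5^13 = 5^8 × 5^4 × 5^1 ≡ 25 × 5 × 5 (mod 31): 25 × 5 = 125 ≡ 1; 1 × 5 = 5 ≡ 5. So 5^13 ≡ 5 (mod 31).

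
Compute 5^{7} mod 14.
5

Using successive squaring:
Binary expansion of 7: 111
Powers of 5 mod 14 (each is the square of the previous):
  5^1 ≡ 5 (mod 14)
  5^2 ≡ 5² = 25 ≡ 11 (mod 14)
  5^4 ≡ 11² = 121 ≡ 9 (mod 14)
7 = 4 + 2 + 1, so 5^7 = 5^4 × 5^2 × 5^1 ≡ 9 × 11 × 5 (mod 14)
Multiplying step by step:
  9 × 11 = 99 ≡ 1 (mod 14)
  1 × 5 = 5 ≡ 5 (mod 14)
Result: 5^7 ≡ 5 (mod 14)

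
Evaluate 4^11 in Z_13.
Using repeated squaring. 11 = 8 + 2 + 1 (binary 1011). Repeated squaring mod 13: 4^1 ≡ 4; 4^2 ≡ 4² = 16 ≡ 3; 4^4 ≡ 3² = 9 ≡ 9; 4^8 ≡ 9² = 81 ≡ 3. Multiply: 4^11 = 4^8 × 4^2 × 4^1 ≡ 3 × 3 × 4 (mod 13): 3 × 3 = 9 ≡ 9; 9 × 4 = 36 ≡ 10. So 4^11 ≡ 10 (mod 13).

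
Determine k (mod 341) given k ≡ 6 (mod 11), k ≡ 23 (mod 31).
116

Using the Chinese Remainder Theorem:
M = product of moduli = 341
For equation 1: M_1 = 31, 31 ≡ 9 (mod 11), inverse of 31 mod 11 is 5 (check: 9 × 5 = 45 ≡ 1 (mod 11))
For equation 2: M_2 = 11, 11 ≡ 11 (mod 31), inverse of 11 mod 31 is 17 (check: 11 × 17 = 187 ≡ 1 (mod 31))
Combine: k ≡ Σ r_i×M_i×(M_i⁻¹ mod m_i) = 6×31×5 + 23×11×17 = 930 + 4301 = 5231
5231 mod 341 = 116
k ≡ 116 (mod 341)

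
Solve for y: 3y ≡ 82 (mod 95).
59

Since gcd(3, 95) = 1 divides 82, a solution exists.
Multiply both sides by the inverse of 3 mod 95:
  3^(-1) mod 95 = 32
  x ≡ 32 × 82 ≡ 2624 ≡ 59 (mod 95)
Verification: 3 × 59 = 177 = 1 × 95 + 82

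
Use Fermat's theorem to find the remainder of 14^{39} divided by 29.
8

By Fermat's Little Theorem, a^(p-1) ≡ 1 (mod p) for prime p and gcd(a, p) = 1
Here p = 29, so 14^28 ≡ 1 (mod 29)
We can reduce the exponent: 39 mod 28 = 11
So 14^39 ≡ 14^11 (mod 29)
Computing: 14^11 mod 29 = 8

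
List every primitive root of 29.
Primitive roots mod 29: {2, 3, 8, 10, 11, 14, 15, 18, 19, 21, 26, 27}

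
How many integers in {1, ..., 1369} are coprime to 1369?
1332

Prime factorization: 1369 = 37^2
Using the formula φ(n) = n × Π(1 - 1/p) for each prime factor p:
φ(1369) = 1369 × (1 - 1/37)
φ(1369) = 1332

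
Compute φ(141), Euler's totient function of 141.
92

Prime factorization: 141 = 3 × 47
Using the formula φ(n) = n × Π(1 - 1/p) for each prime factor p:
φ(141) = 141 × (1 - 1/3) × (1 - 1/47)
φ(141) = 92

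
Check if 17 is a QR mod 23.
By Euler's criterion: 17^{11} ≡ 22 (mod 23). Since this equals -1 (≡ 22), 17 is not a QR.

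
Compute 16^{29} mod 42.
4

Using successive squaring:
Binary expansion of 29: 11101
Powers of 16 mod 42 (each is the square of the previous):
  16^1 ≡ 16 (mod 42)
  16^2 ≡ 16² = 256 ≡ 4 (mod 42)
  16^4 ≡ 4² = 16 ≡ 16 (mod 42)
  16^8 ≡ 16² = 256 ≡ 4 (mod 42)
  16^16 ≡ 4² = 16 ≡ 16 (mod 42)
29 = 16 + 8 + 4 + 1, so 16^29 = 16^16 × 16^8 × 16^4 × 16^1 ≡ 16 × 4 × 16 × 16 (mod 42)
Multiplying step by step:
  16 × 4 = 64 ≡ 22 (mod 42)
  22 × 16 = 352 ≡ 16 (mod 42)
  16 × 16 = 256 ≡ 4 (mod 42)
Result: 16^29 ≡ 4 (mod 42)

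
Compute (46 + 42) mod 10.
8

(46 + 42) = 88
88 mod 10 = 8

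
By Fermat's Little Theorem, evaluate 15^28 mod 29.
By Fermat's Little Theorem, 15^{28} ≡ 1 (mod 29) since 29 is prime and gcd(15, 29) = 1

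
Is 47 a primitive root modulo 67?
No

To verify, check if 47^(66/q) ≢ 1 (mod 67) for each prime divisor q of 66
Divisors of 66 = 66: [1, 2, 3, 6, 11, 22, 33, 66]
  47^(66/11) = 47^6 ≡ 59 (mod 67)
  47^(66/2) = 47^33 ≡ 1 (mod 67)
  47^(66/3) = 47^22 ≡ 29 (mod 67)
Conclusion: 47 is not a primitive root modulo 67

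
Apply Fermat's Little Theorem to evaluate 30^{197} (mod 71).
30

By Fermat's Little Theorem, a^(p-1) ≡ 1 (mod p) for prime p and gcd(a, p) = 1
Here p = 71, so 30^70 ≡ 1 (mod 71)
We can reduce the exponent: 197 mod 70 = 57
So 30^197 ≡ 30^57 (mod 71)
Computing: 30^57 mod 71 = 30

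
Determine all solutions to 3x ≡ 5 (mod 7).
4

Since gcd(3, 7) = 1 divides 5, a solution exists.
Multiply both sides by the inverse of 3 mod 7:
  3^(-1) mod 7 = 5
  x ≡ 5 × 5 ≡ 25 ≡ 4 (mod 7)
Verification: 3 × 4 = 12 = 1 × 7 + 5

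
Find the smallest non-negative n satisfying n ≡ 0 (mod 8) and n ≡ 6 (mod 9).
M = 8 × 9 = 72. M₁ = 9, y₁ ≡ 1 (mod 8). M₂ = 8, y₂ ≡ 8 (mod 9). n = 0×9×1 + 6×8×8 ≡ 24 (mod 72)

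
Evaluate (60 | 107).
(60/107) = 60^{53} mod 107 = -1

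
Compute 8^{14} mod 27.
10

Using successive squaring:
Binary expansion of 14: 1110
Powers of 8 mod 27 (each is the square of the previous):
  8^1 ≡ 8 (mod 27)
  8^2 ≡ 8² = 64 ≡ 10 (mod 27)
  8^4 ≡ 10² = 100 ≡ 19 (mod 27)
  8^8 ≡ 19² = 361 ≡ 10 (mod 27)
14 = 8 + 4 + 2, so 8^14 = 8^8 × 8^4 × 8^2 ≡ 10 × 19 × 10 (mod 27)
Multiplying step by step:
  10 × 19 = 190 ≡ 1 (mod 27)
  1 × 10 = 10 ≡ 10 (mod 27)
Result: 8^14 ≡ 10 (mod 27)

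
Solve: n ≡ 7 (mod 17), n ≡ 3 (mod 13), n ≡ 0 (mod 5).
M = 17 × 13 × 5 = 1105. M₁ = 65, y₁ ≡ 11 (mod 17). M₂ = 85, y₂ ≡ 2 (mod 13). M₃ = 221, y₃ ≡ 1 (mod 5). n = 7×65×11 + 3×85×2 + 0×221×1 ≡ 1095 (mod 1105)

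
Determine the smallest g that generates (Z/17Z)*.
3

A primitive root g modulo p has order p-1 = 16
Prime divisors of 16: [2]
g is a primitive root iff g^(16/q) ≢ 1 (mod 17) for each prime divisor q
Testing small values:
  g = 2: 2^8 ≡ 1 (mod 17) → 2^8 ≡ 1, not primitive root
  g = 3: 3^8 ≡ 16 (mod 17) → none is 1, primitive root!
The smallest primitive root is 3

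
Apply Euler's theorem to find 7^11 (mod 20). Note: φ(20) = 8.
By Euler: 7^{8} ≡ 1 (mod 20) since gcd(7, 20) = 1. 11 = 1×8 + 3. So 7^{11} ≡ 7^{3} ≡ 3 (mod 20)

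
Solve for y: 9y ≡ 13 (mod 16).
5

Since gcd(9, 16) = 1 divides 13, a solution exists.
Multiply both sides by the inverse of 9 mod 16:
  9^(-1) mod 16 = 9
  x ≡ 9 × 13 ≡ 117 ≡ 5 (mod 16)
Verification: 9 × 5 = 45 = 2 × 16 + 13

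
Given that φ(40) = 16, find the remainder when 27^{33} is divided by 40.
By Euler: 27^{16} ≡ 1 (mod 40) since gcd(27, 40) = 1. 33 = 2×16 + 1. So 27^{33} ≡ 27^{1} ≡ 27 (mod 40)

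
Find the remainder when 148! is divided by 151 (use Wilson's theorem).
(150)! = (148)! × (149) × (150) ≡ -1 (mod 151). So (148)! ≡ -1 × [(150)(149)]^(-1) ≡ 75 (mod 151)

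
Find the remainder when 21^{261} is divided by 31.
By Fermat: 21^{30} ≡ 1 (mod 31). 261 = 8×30 + 21. So 21^{261} ≡ 21^{21} ≡ 29 (mod 31)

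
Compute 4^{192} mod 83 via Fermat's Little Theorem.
17

By Fermat's Little Theorem, a^(p-1) ≡ 1 (mod p) for prime p and gcd(a, p) = 1
Here p = 83, so 4^82 ≡ 1 (mod 83)
We can reduce the exponent: 192 mod 82 = 28
So 4^192 ≡ 4^28 (mod 83)
Computing: 4^28 mod 83 = 17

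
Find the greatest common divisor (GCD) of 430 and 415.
5

Using the Euclidean algorithm:
430 = 1 × 415 + 15
415 = 27 × 15 + 10
15 = 1 × 10 + 5
10 = 2 × 5 + 0

GCD(430, 415) = 5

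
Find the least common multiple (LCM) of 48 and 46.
1104

First find GCD(48, 46) using the Euclidean algorithm:
48 = 1 × 46 + 2
46 = 23 × 2 + 0
GCD(48, 46) = 2

LCM formula: LCM(a, b) = (a × b) / GCD(a, b)
LCM(48, 46) = (48 × 46) / 2
LCM(48, 46) = 2208 / 2
LCM(48, 46) = 1104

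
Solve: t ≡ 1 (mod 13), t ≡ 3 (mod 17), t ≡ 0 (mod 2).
M = 13 × 17 × 2 = 442. M₁ = 34, y₁ ≡ 5 (mod 13). M₂ = 26, y₂ ≡ 2 (mod 17). M₃ = 221, y₃ ≡ 1 (mod 2). t = 1×34×5 + 3×26×2 + 0×221×1 ≡ 326 (mod 442)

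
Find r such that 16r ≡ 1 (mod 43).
16^(-1) ≡ 35 (mod 43). Verification: 16 × 35 = 560 ≡ 1 (mod 43)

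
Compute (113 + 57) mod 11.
5

(113 + 57) = 170
170 mod 11 = 5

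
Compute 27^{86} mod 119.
43

Using successive squaring:
Binary expansion of 86: 1010110
Powers of 27 mod 119 (each is the square of the previous):
  27^1 ≡ 27 (mod 119)
  27^2 ≡ 27² = 729 ≡ 15 (mod 119)
  27^4 ≡ 15² = 225 ≡ 106 (mod 119)
  27^8 ≡ 106² = 11236 ≡ 50 (mod 119)
  27^16 ≡ 50² = 2500 ≡ 1 (mod 119)
  27^32 ≡ 1² = 1 ≡ 1 (mod 119)
  27^64 ≡ 1² = 1 ≡ 1 (mod 119)
86 = 64 + 16 + 4 + 2, so 27^86 = 27^64 × 27^16 × 27^4 × 27^2 ≡ 1 × 1 × 106 × 15 (mod 119)
Multiplying step by step:
  1 × 1 = 1 ≡ 1 (mod 119)
  1 × 106 = 106 ≡ 106 (mod 119)
  106 × 15 = 1590 ≡ 43 (mod 119)
Result: 27^86 ≡ 43 (mod 119)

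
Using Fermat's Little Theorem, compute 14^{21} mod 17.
12

By Fermat's Little Theorem, a^(p-1) ≡ 1 (mod p) for prime p and gcd(a, p) = 1
Here p = 17, so 14^16 ≡ 1 (mod 17)
We can reduce the exponent: 21 mod 16 = 5
So 14^21 ≡ 14^5 (mod 17)
Computing: 14^5 mod 17 = 12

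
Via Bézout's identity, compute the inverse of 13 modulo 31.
Extended GCD: 13(12) + 31(-5) = 1. So 13^(-1) ≡ 12 ≡ 12 (mod 31). Verify: 13 × 12 = 156 ≡ 1 (mod 31)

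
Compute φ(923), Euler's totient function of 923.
840

Prime factorization: 923 = 13 × 71
Using the formula φ(n) = n × Π(1 - 1/p) for each prime factor p:
φ(923) = 923 × (1 - 1/13) × (1 - 1/71)
φ(923) = 840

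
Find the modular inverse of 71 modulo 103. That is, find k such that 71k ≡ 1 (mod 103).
74

Using Extended Euclidean Algorithm:
gcd(71, 103) = 1
Bezout coefficients: 71 × -29 + 103 × 20 = 1
So 71 × -29 ≡ 1 (mod 103)
The inverse is -29 mod 103 = 74
Verification: 71 × 74 = 5254 = 51 × 103 + 1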